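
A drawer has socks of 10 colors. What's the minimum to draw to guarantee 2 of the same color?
Worst case: 1 of each = 10. One more: 11.
Final answer: 11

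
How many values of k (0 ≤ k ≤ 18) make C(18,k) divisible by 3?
16
Checking C(18,k) mod 3 for k = 0..18: divisible at k = 1, 2, 3, 4, 5, 6, 7, 8, 10, 11, 12, 13, 14, 15, 16, 17. That's 16 values.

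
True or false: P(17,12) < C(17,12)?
False

Working:
P(17,12) = 2,964,061,900,800 and C(17,12) = 6,188; P(n,r) = r! × C(n,r) so P > C whenever r ≥ 2.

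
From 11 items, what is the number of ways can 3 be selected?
165

Explanation: C(11,3) = 11! / (3! × (11-3)!)
         = 11! / (3! × 8!)
         = 165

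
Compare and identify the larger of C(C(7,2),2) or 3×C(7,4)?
C(C(7,2),2)=210, 3×C(7,4)=105.

Answer: C(C(7,2),2)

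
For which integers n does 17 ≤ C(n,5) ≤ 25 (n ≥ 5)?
C(6,5)=6; C(7,5)=21; C(8,5)=56. So valid n = 7.

Answer: 7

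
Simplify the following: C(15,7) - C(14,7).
3,003

Reasoning: C(15,7) - C(14,7) = C(14,6) = 3,003.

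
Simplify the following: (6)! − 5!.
600

(6)! − 5! = (6)·5! − 5! = (6−1)·5! = 5·5! = 600.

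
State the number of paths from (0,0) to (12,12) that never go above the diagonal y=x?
208,012

Solution: Counted by the Catalan number C_12: C_12 = C(24,12)/(12+1) = 2,704,156/13 = 208,012.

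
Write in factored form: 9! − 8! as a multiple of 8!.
8 × 8! = 322,560

Solution: 9! − 8! = 9·8! − 8! = (9 − 1)·8! = 8 × 8! = 322,560.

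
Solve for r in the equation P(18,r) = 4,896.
3

Solution: P(18,r) = 18·17·…·(18−r+1), a product of r factors. Multiplying down from 18: 18 = 18; 18·17 = 306; 18·17·16 = 4,896 ✓ (3 factors). So r = 3.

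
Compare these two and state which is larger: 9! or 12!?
9!=362,880, 12!=479,001,600. 12! > 9!.
Final answer: 12!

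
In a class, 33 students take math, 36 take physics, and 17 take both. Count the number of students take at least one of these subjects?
52

Working:
|A∪B| = |A|+|B|-|A∩B| = 33+36-17 = 52.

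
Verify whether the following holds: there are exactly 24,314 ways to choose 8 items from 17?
False

Solution: C(17,8) = 24,310 ≠ 24314.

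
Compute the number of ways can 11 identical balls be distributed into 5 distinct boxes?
1,365

Reasoning: C(11+5-1, 5-1) = C(15, 4) = 1,365.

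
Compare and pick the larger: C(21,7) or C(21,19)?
C(21,7)

C(21,7)=116,280, C(21,19)=210.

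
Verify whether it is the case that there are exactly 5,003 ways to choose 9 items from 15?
False

Reasoning: C(15,9) = 5,005 ≠ 5003.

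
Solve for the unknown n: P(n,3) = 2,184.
14

P(n,3) = n(n−1)(n−2) is increasing in n; n(n−1)(n−2) ≈ (n−1)^3 = 2,184 gives n ≈ 14.0. Check: P(12,3) = 1,320, P(13,3) = 1,716, P(14,3) = 2,184 ✓. So n = 14.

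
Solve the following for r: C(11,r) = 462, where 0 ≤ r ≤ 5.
5

Solution: C(11,r) is increasing for 0 ≤ r ≤ 5. Stepping up (C(11,r+1) = C(11,r)·(11−r)/(r+1)): C(11,1) = 11, C(11,2) = 55, C(11,3) = 165, C(11,4) = 330, C(11,5) = 462 ✓. So r = 5.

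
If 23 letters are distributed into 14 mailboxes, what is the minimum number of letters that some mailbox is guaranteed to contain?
2

Reasoning: Pigeonhole: ⌈23/14⌉ = 2.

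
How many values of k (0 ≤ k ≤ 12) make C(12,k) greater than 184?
Row 12 is unimodal and symmetric about k=12/2. C(12,2)=66 ≤ 184; C(12,3)=220 > 184; by symmetry C(12,k) > 184 for k = 3..9. That's 9 - 3 + 1 = 7 values.

Answer: 7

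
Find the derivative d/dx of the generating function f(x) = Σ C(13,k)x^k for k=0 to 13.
Σ k·C(13,k)x^(k-1) for k=1 to 13
Term-by-term differentiation gives Σ k·C(13,k)x^{k-1} for k=1 to 13.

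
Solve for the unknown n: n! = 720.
6

Solution: n! is strictly increasing. 4! = 24, 5! = 120, 6! = 720 ✓. So n = 6.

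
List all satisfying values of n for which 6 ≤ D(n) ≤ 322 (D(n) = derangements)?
4, 5, 6

Working:
Using D(n) = (n−1)[D(n−1) + D(n−2)] with D(1)=0, D(2)=1: D(3)=2; D(4)=9; D(5)=44; D(6)=265; D(7)=1,854. So valid n = 4, 5, 6.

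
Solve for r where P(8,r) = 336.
3

P(8,r) = 8·7·…·(8−r+1), a product of r factors. Multiplying down from 8: 8 = 8; 8·7 = 56; 8·7·6 = 336 ✓ (3 factors). So r = 3.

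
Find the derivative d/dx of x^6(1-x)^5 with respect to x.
6x^5(1-x)^5 - 5x^6(1-x)^4

Explanation: Product rule: 6x^{5}(1-x)^{5} + x^6·(-5)(1-x)^{4}.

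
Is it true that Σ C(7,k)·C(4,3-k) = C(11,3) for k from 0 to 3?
True

Explanation: Vandermonde's identity gives C(11,3) = 165; RHS C(11,3) = 165.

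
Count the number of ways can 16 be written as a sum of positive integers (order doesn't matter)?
231

Pentagonal recurrence p(n) = p(n−1) + p(n−2) − p(n−5) − p(n−7) + …: p(16) = p(15) + p(14) − p(11) − p(9) + p(4) + p(1) = 176 + 135 − 56 − 30 + 5 + 1 = 231.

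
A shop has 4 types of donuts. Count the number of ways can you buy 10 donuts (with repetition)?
Stars and bars: C(10+4-1, 10) = C(13, 10) = 286.

Answer: 286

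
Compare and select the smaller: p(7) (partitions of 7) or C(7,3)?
p(7)

Pentagonal recurrence p(n) = p(n−1) + p(n−2) − p(n−5) − p(n−7) + …: p(7) = p(6) + p(5) − p(2) − p(0) = 11 + 7 − 2 − 1 = 15; C(7,3) = 35.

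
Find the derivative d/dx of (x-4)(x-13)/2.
(2x - 17)/2
d/dx[(x-4)(x-13)] = (x-13) + (x-4) = 2x - 17. Dividing by 2 gives (2x - 17)/2.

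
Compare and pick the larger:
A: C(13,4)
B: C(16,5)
B

Explanation: A=C(13,4)=715, B=C(16,5)=4,368.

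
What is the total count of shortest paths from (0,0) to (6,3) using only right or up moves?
84

Explanation: Choose 6 rights from 9 moves: C(9,6) = 84.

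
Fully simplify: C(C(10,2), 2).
990

C(10,2) = 45, then C(45, 2) = 990.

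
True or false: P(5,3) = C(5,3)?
P(5,3) = 60 and C(5,3) = 10; P(n,r) = r! × C(n,r) so P > C whenever r ≥ 2.
Final answer: False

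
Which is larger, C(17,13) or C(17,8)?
C(17,13)=2,380, C(17,8)=24,310.

Answer: C(17,8)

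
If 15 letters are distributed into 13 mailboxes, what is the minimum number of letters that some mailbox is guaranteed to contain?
2

Pigeonhole: ⌈15/13⌉ = 2.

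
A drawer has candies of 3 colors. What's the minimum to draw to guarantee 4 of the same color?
10
Worst case: 3 of each = 9. One more: 10.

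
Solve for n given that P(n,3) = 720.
P(n,3) = n(n−1)(n−2) is increasing in n; n(n−1)(n−2) ≈ (n−1)^3 = 720 gives n ≈ 10.0. Check: P(8,3) = 336, P(9,3) = 504, P(10,3) = 720 ✓. So n = 10.
Final answer: 10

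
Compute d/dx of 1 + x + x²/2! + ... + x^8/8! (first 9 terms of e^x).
1 + x + x²/2! + ... + x^7/7!

Solution: Differentiating term by term gives the first 8 terms of e^x.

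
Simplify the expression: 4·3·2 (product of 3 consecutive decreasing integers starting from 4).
This is P(4,3) = 4!/(1)! = 24.
Final answer: 24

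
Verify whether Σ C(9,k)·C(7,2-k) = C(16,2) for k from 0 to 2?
True
Vandermonde's identity gives C(16,2) = 120; RHS C(16,2) = 120.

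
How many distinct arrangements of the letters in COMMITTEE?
45,360

Word has 9 letters (C=1, O=1, M=2, I=1, T=2, E=2). Arrangements: 9!/Π(k!) = 45,360.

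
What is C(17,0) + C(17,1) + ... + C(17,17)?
131,072

Reasoning: Sum of binomial coefficients = 2^17 = 131,072.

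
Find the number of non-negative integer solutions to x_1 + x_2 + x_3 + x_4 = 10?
286

Explanation: C(10+4-1, 4-1) = 286.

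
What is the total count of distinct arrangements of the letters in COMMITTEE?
45,360
Word has 9 letters (C=1, O=1, M=2, I=1, T=2, E=2). Arrangements: 9!/Π(k!) = 45,360.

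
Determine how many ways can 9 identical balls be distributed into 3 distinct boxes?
55

C(9+3-1, 3-1) = C(11, 2) = 55.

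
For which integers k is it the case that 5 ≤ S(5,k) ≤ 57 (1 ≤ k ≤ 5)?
S(5,1)=1; S(5,2)=15; S(5,3)=25; S(5,4)=10; S(5,5)=1. So valid k = 2, 3, 4.
Final answer: 2, 3, 4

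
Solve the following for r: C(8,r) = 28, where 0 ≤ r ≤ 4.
2

C(8,r) is increasing for 0 ≤ r ≤ 4. Stepping up (C(8,r+1) = C(8,r)·(8−r)/(r+1)): C(8,1) = 8, C(8,2) = 28 ✓. So r = 2.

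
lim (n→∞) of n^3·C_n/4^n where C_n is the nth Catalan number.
∞

C_n ~ 4^n/(n^(3/2)√π), so n^3·C_n/4^n ~ n^(3 − 3/2)/√π → ∞.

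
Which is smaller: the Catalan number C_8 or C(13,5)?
C_8 = C(16,8)/(8+1) = 12,870/9 = 1,430; C(13,5) = 1,287.
Final answer: C(13,5)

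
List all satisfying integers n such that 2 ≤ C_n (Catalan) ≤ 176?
2, 3, 4, 5, 6

Solution: C_1=1; C_2=2; C_3=5; C_4=14; C_5=42; C_6=132; C_7=429. So valid n = 2, 3, 4, 5, 6.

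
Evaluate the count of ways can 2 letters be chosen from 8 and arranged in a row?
56

Solution: P(8,2) = 8!/(8-2)! = 56.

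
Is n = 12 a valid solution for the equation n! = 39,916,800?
No

Solution: 12! = 12·11! = 12·39,916,800 = 479,001,600, which does not equal 39,916,800.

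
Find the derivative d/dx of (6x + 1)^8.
48(6x + 1)^7

Chain rule: 8(6x+1)^{7} × 6 = 48(6x+1)^{7}.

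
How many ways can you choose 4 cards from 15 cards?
1,365

Solution: C(15,4) = 15! / (4! × (15-4)!)
         = 15! / (4! × 11!)
         = 1,365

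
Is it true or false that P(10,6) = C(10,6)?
P(10,6) = 151,200 but C(10,6) = 210; they differ by a factor of 6! = 720, so the statement does not hold.

Answer: False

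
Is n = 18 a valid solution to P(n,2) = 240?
P(18,2) = 18·17 = 306, which does not equal 240.

Answer: No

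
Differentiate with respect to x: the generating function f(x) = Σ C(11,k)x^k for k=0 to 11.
Σ k·C(11,k)x^(k-1) for k=1 to 11

Working:
Term-by-term differentiation gives Σ k·C(11,k)x^{k-1} for k=1 to 11.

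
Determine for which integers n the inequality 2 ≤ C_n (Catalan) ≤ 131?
C_1=1; C_2=2; C_3=5; C_4=14; C_5=42; C_6=132. So valid n = 2, 3, 4, 5.

Answer: 2, 3, 4, 5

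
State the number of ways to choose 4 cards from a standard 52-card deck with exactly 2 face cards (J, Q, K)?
51,480

Working:
12 face cards and 40 non-face cards: C(12,2) × C(40,2) = 66 × 780 = 51,480.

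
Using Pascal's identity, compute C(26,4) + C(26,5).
80,730

Working:
C(26,4) + C(26,5) = C(27,5) = 80,730.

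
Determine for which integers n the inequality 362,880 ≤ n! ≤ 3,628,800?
n! is strictly increasing; 9! = 362,880 and 10! = 3,628,800, so valid n = 9, 10.
Final answer: 9, 10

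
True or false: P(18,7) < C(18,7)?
False
P(18,7) = 160,392,960 and C(18,7) = 31,824; P(n,r) = r! × C(n,r) so P > C whenever r ≥ 2.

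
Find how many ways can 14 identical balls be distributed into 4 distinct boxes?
C(14+4-1, 4-1) = C(17, 3) = 680.
Final answer: 680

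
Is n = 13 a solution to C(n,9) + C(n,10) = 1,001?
Yes
C(13,9) + C(13,10) = 715 + 286 = 1,001, which equals 1,001.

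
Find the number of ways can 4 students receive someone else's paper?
9

Explanation: Using D(n) = (n-1)[D(n-1) + D(n-2)]:
D(4) = (4-1) × [D(3) + D(2)]
      = 3 × [2 + 1]
      = 3 × 3
      = 9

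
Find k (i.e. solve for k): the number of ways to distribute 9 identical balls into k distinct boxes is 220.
4

Solution: Stars and bars: the count is C(9+k−1, k−1), increasing in k. k=2: C(10,1) = 10, k=3: C(11,2) = 55, k=4: C(12,3) = 220 ✓. So k = 4.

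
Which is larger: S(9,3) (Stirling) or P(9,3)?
S(9,3)

Working:
S(9,3) = 3·S(8,3) + S(8,2) = 3·966 + 127 = 3,025; P(9,3) = 504.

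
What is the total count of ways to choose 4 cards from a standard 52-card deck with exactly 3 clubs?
13 clubs and 39 non-clubs: C(13,3) × C(39,1) = 286 × 39 = 11,154.
Final answer: 11,154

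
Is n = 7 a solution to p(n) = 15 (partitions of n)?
Pentagonal recurrence p(n) = p(n−1) + p(n−2) − p(n−5) − p(n−7) + …: p(7) = p(6) + p(5) − p(2) − p(0) = 11 + 7 − 2 − 1 = 15, which equals 15.

Answer: Yes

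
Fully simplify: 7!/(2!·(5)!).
21
This is C(7,2) = 21.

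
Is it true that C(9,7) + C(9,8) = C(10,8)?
True

Explanation: Pascal's identity: LHS = 36 + 9 = 45; RHS = C(10,8) = 45. Both sides agree, so the statement holds.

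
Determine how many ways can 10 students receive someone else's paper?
1,334,961

Working:
Using D(n) = (n-1)[D(n-1) + D(n-2)]:
D(10) = (10-1) × [D(9) + D(8)]
      = 9 × [133496 + 14833]
      = 9 × 148329
      = 1,334,961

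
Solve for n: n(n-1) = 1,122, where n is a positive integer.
n² − n − 1,122 = 0, so n = (1 ± √(1 + 4·1,122))/2 = (1 ± √4,489)/2 = (1 ± 67)/2, i.e. n = 34 or n = -33. Taking the positive root, n = 34 (check: 34×33 = 1,122).
Final answer: 34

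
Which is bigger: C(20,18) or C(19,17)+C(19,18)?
Equal

Reasoning: By Pascal's identity: C(20,18) = C(19,17)+C(19,18) = 190. Equal.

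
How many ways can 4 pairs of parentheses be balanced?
14

Using the Catalan number formula: C_n = C(2n, n) / (n+1)
C_4 = C(8, 4) / (4+1)
     = 70 / 5
     = 14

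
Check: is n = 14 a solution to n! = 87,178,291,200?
Yes

Solution: 14! = 14·13! = 14·6,227,020,800 = 87,178,291,200, which equals 87,178,291,200.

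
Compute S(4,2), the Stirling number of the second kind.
7
Using the Stirling recurrence: S(n,k) = k·S(n-1,k) + S(n-1,k-1)
S(4,2) = 2·S(3,2) + S(3,1)
         = 2·3 + 1
         = 6 + 1
         = 7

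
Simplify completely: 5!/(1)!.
120

Working:
This equals 5×4×...×2 = 120.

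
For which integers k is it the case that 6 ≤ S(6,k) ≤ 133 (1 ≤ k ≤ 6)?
2, 3, 4, 5

Solution: S(6,1)=1; S(6,2)=31; S(6,3)=90; S(6,4)=65; S(6,5)=15; S(6,6)=1. So valid k = 2, 3, 4, 5.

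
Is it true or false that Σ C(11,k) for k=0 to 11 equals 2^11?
True

Explanation: Binomial theorem: Σ C(11,k) = (1+1)^11 = 2^11 = 2,048; RHS 2^11 = 2,048.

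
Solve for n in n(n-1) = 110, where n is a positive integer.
11

Working:
n² − n − 110 = 0, so n = (1 ± √(1 + 4·110))/2 = (1 ± √441)/2 = (1 ± 21)/2, i.e. n = 11 or n = -10. Taking the positive root, n = 11 (check: 11×10 = 110).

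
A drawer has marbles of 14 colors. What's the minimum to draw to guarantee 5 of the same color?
57

Solution: Worst case: 4 of each = 56. One more: 57.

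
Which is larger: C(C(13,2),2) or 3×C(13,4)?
C(C(13,2),2)=3,003, 3×C(13,4)=2,145.
Final answer: C(C(13,2),2)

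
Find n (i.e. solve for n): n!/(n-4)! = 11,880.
12

Solution: n!/(n-4)! = n×(n-1)×(n-2)×(n-3), a product of 4 consecutive integers ≈ (n−1.5)^4. 11,880^(1/4) + 1.5 ≈ 11.9; check n = 12: 12×11×10×9 = 11,880 ✓. So n = 12.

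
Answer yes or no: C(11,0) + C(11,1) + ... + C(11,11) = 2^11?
Binomial theorem with x = y = 1: Σ C(11,i) = (1+1)^11 = 2^11 = 2,048. The statement holds.

Answer: Yes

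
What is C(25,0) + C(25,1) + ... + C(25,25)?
Sum of binomial coefficients = 2^25 = 33,554,432.
Final answer: 33,554,432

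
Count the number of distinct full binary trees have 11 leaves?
16,796

Working:
Using the Catalan number formula: C_n = C(2n, n) / (n+1)
C_10 = C(20, 10) / (10+1)
     = 184756 / 11
     = 16,796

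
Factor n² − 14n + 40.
(n − 4)(n − 10)

Seek roots whose sum is 14 and product is 40: (4, 10). So n² − 14n + 40 = (n − 4)(n − 10).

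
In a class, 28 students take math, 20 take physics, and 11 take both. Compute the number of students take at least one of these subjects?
37

Reasoning: |A∪B| = |A|+|B|-|A∩B| = 28+20-11 = 37.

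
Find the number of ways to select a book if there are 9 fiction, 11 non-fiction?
By the addition principle: 9 + 11 = 20.
Final answer: 20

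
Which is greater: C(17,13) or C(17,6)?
C(17,13)=2,380, C(17,6)=12,376.

Answer: C(17,6)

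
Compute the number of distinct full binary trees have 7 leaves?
132

Explanation: Using the Catalan number formula: C_n = C(2n, n) / (n+1)
C_6 = C(12, 6) / (6+1)
     = 924 / 7
     = 132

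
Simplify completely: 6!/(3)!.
120

Solution: This equals 6×5×4 = 120.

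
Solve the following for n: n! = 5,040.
7

Working:
n! is strictly increasing. 5! = 120, 6! = 720, 7! = 5,040 ✓. So n = 7.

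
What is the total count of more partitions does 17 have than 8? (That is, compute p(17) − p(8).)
275

Reasoning: Pentagonal recurrence p(n) = p(n−1) + p(n−2) − p(n−5) − p(n−7) + …: p(17) = p(16) + p(15) − p(12) − p(10) + p(5) + p(2) = 231 + 176 − 77 − 42 + 7 + 2 = 297.
p(8) = p(7) + p(6) − p(3) − p(1) = 15 + 11 − 3 − 1 = 22.
Difference = 297 − 22 = 275.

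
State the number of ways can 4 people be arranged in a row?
Arrangements of 4 distinct objects: 4! = 24.

Answer: 24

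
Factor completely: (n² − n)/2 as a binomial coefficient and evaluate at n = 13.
C(n,2); C(13,2) = 78

Working:
(n² − n)/2 = n(n−1)/2 = C(n,2). At n = 13: C(13,2) = 78.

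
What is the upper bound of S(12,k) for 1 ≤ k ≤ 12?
Row S(12,k) for k = 1..12 (via S(n,k) = k·S(n−1,k) + S(n−1,k−1)): 1, 2,047, 86,526, 611,501, 1,379,400, 1,323,652, 627,396, 159,027, 22,275, 1,705, 66, 1. The row is unimodal; maximum at k = 5: 1,379,400.

Answer: 1,379,400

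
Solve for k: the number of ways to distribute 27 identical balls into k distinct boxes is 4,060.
4

Solution: Stars and bars: the count is C(27+k−1, k−1), increasing in k. k=2: C(28,1) = 28, k=3: C(29,2) = 406, k=4: C(30,3) = 4,060 ✓. So k = 4.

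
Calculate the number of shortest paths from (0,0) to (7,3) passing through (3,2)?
To (3,2): C(5,3)=10. From there: C(5,4)=5. Total: 50.
Final answer: 50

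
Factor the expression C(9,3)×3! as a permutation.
P(9,3)

Explanation: C(9,3)×3! = [9!/(3!(6)!)]×3! = 9!/(6)! = P(9,3) = 504.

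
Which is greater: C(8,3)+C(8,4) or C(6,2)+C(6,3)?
C(8,3)+C(8,4)

Reasoning: First=126, Second=35.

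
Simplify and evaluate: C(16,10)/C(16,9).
7/10

Explanation: C(n,k+1)/C(n,k) = (n−k)/(k+1). Here (16−9)/(9+1) = 7/10 = 7/10.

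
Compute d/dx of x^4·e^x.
(4x^3 + x^4)e^x

Product rule: d/dx[x^4]·e^x + x^4·d/dx[e^x] = 4x^{3}e^x + x^4e^x.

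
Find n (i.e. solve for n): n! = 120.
5

Working:
n! is strictly increasing. 3! = 6, 4! = 24, 5! = 120 ✓. So n = 5.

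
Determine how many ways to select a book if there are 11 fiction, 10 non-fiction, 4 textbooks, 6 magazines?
31

Solution: By the addition principle: 11 + 10 + 4 + 6 = 31.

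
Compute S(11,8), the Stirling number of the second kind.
11,880

Explanation: Using the Stirling recurrence: S(n,k) = k·S(n-1,k) + S(n-1,k-1)
S(11,8) = 8·S(10,8) + S(10,7)
         = 8·750 + 5880
         = 6000 + 5880
         = 11,880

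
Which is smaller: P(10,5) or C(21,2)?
C(21,2)

Working:
P(10,5)=30,240, C(21,2)=210.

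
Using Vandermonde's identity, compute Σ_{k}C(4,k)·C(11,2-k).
= C(4+11,2) = C(15,2) = 105.

Answer: 105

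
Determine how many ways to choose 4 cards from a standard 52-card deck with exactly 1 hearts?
118,807
13 hearts and 39 non-hearts: C(13,1) × C(39,3) = 13 × 9139 = 118,807.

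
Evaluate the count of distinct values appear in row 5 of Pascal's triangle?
Row 5 has entries C(5,0)..C(5,5); by symmetry C(5,k)=C(5,5-k), giving 3 distinct values.
Final answer: 3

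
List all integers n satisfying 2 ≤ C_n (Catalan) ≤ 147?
2, 3, 4, 5, 6

Working:
C_1=1; C_2=2; C_3=5; C_4=14; C_5=42; C_6=132; C_7=429. So valid n = 2, 3, 4, 5, 6.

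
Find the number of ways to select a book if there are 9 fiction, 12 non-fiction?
21

Reasoning: By the addition principle: 9 + 12 = 21.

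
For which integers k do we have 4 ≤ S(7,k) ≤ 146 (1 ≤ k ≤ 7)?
S(7,1)=1; S(7,2)=63; S(7,3)=301; S(7,4)=350; S(7,5)=140; S(7,6)=21; S(7,7)=1. So valid k = 2, 5, 6.
Final answer: 2, 5, 6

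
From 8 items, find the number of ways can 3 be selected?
56

Explanation: C(8,3) = 8! / (3! × (8-3)!)
         = 8! / (3! × 5!)
         = 56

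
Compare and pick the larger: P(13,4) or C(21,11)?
P(13,4)=17,160, C(21,11)=352,716.

Answer: C(21,11)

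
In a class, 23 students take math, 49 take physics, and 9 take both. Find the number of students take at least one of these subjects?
63

Solution: |A∪B| = |A|+|B|-|A∩B| = 23+49-9 = 63.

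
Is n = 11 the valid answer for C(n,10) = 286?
No

Reasoning: C(11,10) = 11·10·9·8·7·6·5·4·3·2/10! = 39,916,800/3,628,800 = 11, which does not equal 286.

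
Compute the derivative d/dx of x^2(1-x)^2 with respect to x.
2x^1(1-x)^2 - 2x^2(1-x)^1
Product rule: 2x^{1}(1-x)^{2} + x^2·(-2)(1-x)^{1}.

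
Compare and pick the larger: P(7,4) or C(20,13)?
C(20,13)
P(7,4)=840, C(20,13)=77,520.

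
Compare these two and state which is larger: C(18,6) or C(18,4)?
C(18,6)
C(18,6)=18,564, C(18,4)=3,060.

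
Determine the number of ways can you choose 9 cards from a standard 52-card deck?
3,679,075,400

Solution: C(52,9) = 3,679,075,400.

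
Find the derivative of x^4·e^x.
Product rule: d/dx[x^4]·e^x + x^4·d/dx[e^x] = 4x^{3}e^x + x^4e^x.

Answer: (4x^3 + x^4)e^x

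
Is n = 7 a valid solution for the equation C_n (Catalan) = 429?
Yes

Reasoning: C_7 = C(14,7)/(7+1) = 3,432/8 = 429, which equals 429.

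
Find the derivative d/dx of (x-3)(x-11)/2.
(2x - 14)/2

Solution: d/dx[(x-3)(x-11)] = (x-11) + (x-3) = 2x - 14. Dividing by 2 gives (2x - 14)/2.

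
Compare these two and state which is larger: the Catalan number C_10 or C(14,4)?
C_10

Reasoning: C_10 = C(20,10)/(10+1) = 184,756/11 = 16,796; C(14,4) = 1,001.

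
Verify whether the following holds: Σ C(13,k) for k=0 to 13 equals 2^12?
False

Reasoning: Binomial theorem: Σ C(13,k) = (1+1)^13 = 2^13 = 8,192; RHS 2^12 = 4,096.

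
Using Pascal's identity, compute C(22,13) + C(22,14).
817,190

C(22,13) + C(22,14) = C(23,14) = 817,190.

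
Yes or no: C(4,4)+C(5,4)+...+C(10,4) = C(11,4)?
No

Solution: Hockey stick identity gives Σ = C(11,5) = 462; RHS C(11,4) = 330.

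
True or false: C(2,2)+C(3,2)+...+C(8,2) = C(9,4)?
Hockey stick identity gives Σ = C(9,3) = 84; RHS C(9,4) = 126.
Final answer: False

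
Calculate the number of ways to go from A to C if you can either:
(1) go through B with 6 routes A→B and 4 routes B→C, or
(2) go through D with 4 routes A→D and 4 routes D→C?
Route via B: 6×4=24. Route via D: 4×4=16. Total: 40.

Answer: 40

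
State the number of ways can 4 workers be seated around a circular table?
6

Reasoning: Circular arrangements: (4-1)! = 6.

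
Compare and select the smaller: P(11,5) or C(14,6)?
P(11,5)=55,440, C(14,6)=3,003.
Final answer: C(14,6)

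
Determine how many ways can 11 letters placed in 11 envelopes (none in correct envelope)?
14,684,570
Using D(n) = (n-1)[D(n-1) + D(n-2)]:
D(11) = (11-1) × [D(10) + D(9)]
      = 10 × [1334961 + 133496]
      = 10 × 1468457
      = 14,684,570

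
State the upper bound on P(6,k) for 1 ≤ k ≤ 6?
720

Reasoning: P(6,k) increases in k, so maximum at k = 6: 6! = 720.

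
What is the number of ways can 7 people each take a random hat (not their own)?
1,854

Using D(n) = (n-1)[D(n-1) + D(n-2)]:
D(7) = (7-1) × [D(6) + D(5)]
      = 6 × [265 + 44]
      = 6 × 309
      = 1,854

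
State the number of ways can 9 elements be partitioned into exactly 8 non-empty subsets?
36

Solution: This equals S(9,8), the Stirling number of the 2nd kind.
Using the Stirling recurrence: S(n,k) = k·S(n-1,k) + S(n-1,k-1)
S(9,8) = 8·S(8,8) + S(8,7)
         = 8·1 + 28
         = 8 + 28
         = 36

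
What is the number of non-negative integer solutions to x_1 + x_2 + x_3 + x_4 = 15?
816

C(15+4-1, 4-1) = 816.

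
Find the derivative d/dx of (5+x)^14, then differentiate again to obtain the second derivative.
182(5+x)^12

First derivative: 14(5+x)^{13}. Second derivative: 14·13·(5+x)^{12} = 182(5+x)^{12}.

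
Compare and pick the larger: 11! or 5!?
11!

Reasoning: 11!=39,916,800, 5!=120. 11! > 5!.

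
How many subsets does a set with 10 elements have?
1,024

Reasoning: Each element can be included or excluded: 2^10 = 1,024.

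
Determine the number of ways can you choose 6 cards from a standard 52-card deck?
C(52,6) = 20,358,520.
Final answer: 20,358,520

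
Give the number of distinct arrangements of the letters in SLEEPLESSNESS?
1,081,080

Working:
Word has 13 letters (S=5, L=2, E=4, P=1, N=1). Arrangements: 13!/Π(k!) = 1,081,080.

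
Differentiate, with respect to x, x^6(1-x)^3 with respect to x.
6x^5(1-x)^3 - 3x^6(1-x)^2

Product rule: 6x^{5}(1-x)^{3} + x^6·(-3)(1-x)^{2}.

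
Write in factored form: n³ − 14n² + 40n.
n(n − 4)(n − 10)

Reasoning: n³ − 14n² + 40n = n(n² − 14n + 40) = n(n − 4)(n − 10).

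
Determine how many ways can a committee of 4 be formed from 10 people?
210

Solution: C(10,4) = 10! / (4! × (10-4)!)
         = 10! / (4! × 6!)
         = 210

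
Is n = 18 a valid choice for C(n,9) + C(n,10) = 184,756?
No

Working:
C(18,9) + C(18,10) = 48,620 + 43,758 = 92,378, which does not equal 184,756.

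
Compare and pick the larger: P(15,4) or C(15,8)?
P(15,4)

Reasoning: P(15,4)=32,760, C(15,8)=6,435.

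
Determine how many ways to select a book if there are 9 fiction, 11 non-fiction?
By the addition principle: 9 + 11 = 20.

Answer: 20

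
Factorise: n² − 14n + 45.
(n − 5)(n − 9)

Explanation: Seek roots whose sum is 14 and product is 45: (5, 9). So n² − 14n + 45 = (n − 5)(n − 9).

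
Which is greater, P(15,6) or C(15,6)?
P(15,6)

Working:
P(15,6)=3,603,600, C(15,6)=5,005.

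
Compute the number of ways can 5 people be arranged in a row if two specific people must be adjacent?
Treat pair as unit: (5-1)! arrangements × 2 internal orders = 48.

Answer: 48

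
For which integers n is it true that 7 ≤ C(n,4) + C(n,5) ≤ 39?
6
C(5,4)+C(5,5)=6; C(6,4)+C(6,5)=21; C(7,4)+C(7,5)=56. So valid n = 6.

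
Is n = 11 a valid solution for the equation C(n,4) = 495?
No

Working:
C(11,4) = 11·10·9·8/4! = 7,920/24 = 330, which does not equal 495.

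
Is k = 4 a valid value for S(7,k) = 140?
No

Working:
S(7,4) = 4·S(6,4) + S(6,3) = 4·65 + 90 = 350, which does not equal 140.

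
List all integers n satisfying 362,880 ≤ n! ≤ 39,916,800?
9, 10, 11
n! is strictly increasing; 9! = 362,880 and 11! = 39,916,800, so valid n = 9, 10, 11.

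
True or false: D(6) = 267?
False

Reasoning: Derangements of 6 elements: D(6) = (6-1)·[D(5) + D(4)] = 5·[44 + 9] = 265.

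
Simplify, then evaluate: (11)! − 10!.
36,288,000

Explanation: (11)! − 10! = (11)·10! − 10! = (11−1)·10! = 10·10! = 36,288,000.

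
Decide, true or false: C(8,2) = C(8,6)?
True

Solution: Symmetry C(n,k) = C(n,n-k): C(8,2) = 28 and C(8,6) = 28. Both sides agree, so the statement holds.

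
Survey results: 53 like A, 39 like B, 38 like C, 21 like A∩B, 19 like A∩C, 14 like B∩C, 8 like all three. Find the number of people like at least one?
84

Reasoning: |A∪B∪C| = 53+39+38-21-19-14+8 = 84.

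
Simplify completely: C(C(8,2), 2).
378

Reasoning: C(8,2) = 28, then C(28, 2) = 378.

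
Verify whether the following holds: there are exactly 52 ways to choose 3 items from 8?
False

C(8,3) = 56 ≠ 52.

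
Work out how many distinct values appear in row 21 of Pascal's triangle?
11

Solution: Row 21 has entries C(21,0)..C(21,21); by symmetry C(21,k)=C(21,21-k), giving 11 distinct values.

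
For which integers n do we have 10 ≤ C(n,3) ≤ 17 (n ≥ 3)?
5

Solution: C(4,3)=4; C(5,3)=10; C(6,3)=20. So valid n = 5.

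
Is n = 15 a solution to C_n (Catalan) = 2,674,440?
No

C_15 = C(30,15)/(15+1) = 155,117,520/16 = 9,694,845, which does not equal 2,674,440.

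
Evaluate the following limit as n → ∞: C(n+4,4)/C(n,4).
1

Solution: Both numerator and denominator grow as n^4/4! for large n, so the ratio → 1.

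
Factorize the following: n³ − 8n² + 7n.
n(n − 1)(n − 7)

Explanation: n³ − 8n² + 7n = n(n² − 8n + 7) = n(n − 1)(n − 7).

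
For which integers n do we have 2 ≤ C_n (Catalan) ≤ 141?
2, 3, 4, 5, 6

Solution: C_1=1; C_2=2; C_3=5; C_4=14; C_5=42; C_6=132; C_7=429. So valid n = 2, 3, 4, 5, 6.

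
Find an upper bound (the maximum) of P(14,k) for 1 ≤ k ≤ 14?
P(14,k) increases in k, so maximum at k = 14: 14! = 87,178,291,200.
Final answer: 87,178,291,200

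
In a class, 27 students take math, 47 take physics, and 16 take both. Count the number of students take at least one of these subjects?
58

Explanation: |A∪B| = |A|+|B|-|A∩B| = 27+47-16 = 58.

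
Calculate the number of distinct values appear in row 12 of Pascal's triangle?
Row 12 has entries C(12,0)..C(12,12); by symmetry C(12,k)=C(12,12-k), giving 7 distinct values.

Answer: 7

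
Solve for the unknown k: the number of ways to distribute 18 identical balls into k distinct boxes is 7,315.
5

Solution: Stars and bars: the count is C(18+k−1, k−1), increasing in k. k=3: C(20,2) = 190, k=4: C(21,3) = 1,330, k=5: C(22,4) = 7,315 ✓. So k = 5.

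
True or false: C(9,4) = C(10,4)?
LHS = C(9,4) = 126; RHS = C(10,4) = 210. 126 ≠ 210, so the statement does not hold.

Answer: False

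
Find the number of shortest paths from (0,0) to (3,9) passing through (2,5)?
To (2,5): C(7,2)=21. From there: C(5,1)=5. Total: 105.

Answer: 105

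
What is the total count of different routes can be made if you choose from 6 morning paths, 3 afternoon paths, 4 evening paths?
72

Solution: By the multiplication principle: 6 × 3 × 4 = 72.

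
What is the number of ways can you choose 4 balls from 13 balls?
715

Reasoning: C(13,4) = 13! / (4! × (13-4)!)
         = 13! / (4! × 9!)
         = 715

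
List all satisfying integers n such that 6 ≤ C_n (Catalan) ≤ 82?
4, 5

Working:
C_3=5; C_4=14; C_5=42; C_6=132. So valid n = 4, 5.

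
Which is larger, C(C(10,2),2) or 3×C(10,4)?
C(C(10,2),2)

Reasoning: C(C(10,2),2)=990, 3×C(10,4)=630.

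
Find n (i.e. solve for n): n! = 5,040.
7
n! is strictly increasing. 5! = 120, 6! = 720, 7! = 5,040 ✓. So n = 7.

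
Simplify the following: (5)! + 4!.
144

(5)! + 4! = (5)·4! + 4! = (5+1)·4! = 6·4! = 144.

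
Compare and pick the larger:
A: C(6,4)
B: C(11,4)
B

Working:
A=C(6,4)=15, B=C(11,4)=330.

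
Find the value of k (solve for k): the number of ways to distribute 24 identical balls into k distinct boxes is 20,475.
5
Stars and bars: the count is C(24+k−1, k−1), increasing in k. k=3: C(26,2) = 325, k=4: C(27,3) = 2,925, k=5: C(28,4) = 20,475 ✓. So k = 5.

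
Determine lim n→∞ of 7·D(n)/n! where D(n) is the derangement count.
7/e

D(n)/n! → 1/e, so 7·D(n)/n! → 7/e.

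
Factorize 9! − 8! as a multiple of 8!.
8 × 8! = 322,560

Solution: 9! − 8! = 9·8! − 8! = (9 − 1)·8! = 8 × 8! = 322,560.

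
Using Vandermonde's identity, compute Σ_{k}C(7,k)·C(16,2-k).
253

Solution: = C(7+16,2) = C(23,2) = 253.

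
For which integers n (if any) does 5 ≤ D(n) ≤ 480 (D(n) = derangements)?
4, 5, 6

Solution: Using D(n) = (n−1)[D(n−1) + D(n−2)] with D(1)=0, D(2)=1: D(3)=2; D(4)=9; D(5)=44; D(6)=265; D(7)=1,854. So valid n = 4, 5, 6.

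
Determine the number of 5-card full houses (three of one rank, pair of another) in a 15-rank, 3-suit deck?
630

Explanation: Triple rank: 15. Triple suits: C(3,3)=1. Pair rank: 14. Pair suits: C(3,2)=3. Total: 630.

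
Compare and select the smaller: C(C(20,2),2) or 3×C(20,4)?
3×C(20,4)

Solution: C(C(20,2),2)=17,955, 3×C(20,4)=14,535.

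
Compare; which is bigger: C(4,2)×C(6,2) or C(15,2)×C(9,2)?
C(15,2)×C(9,2)

Solution: C(4,2)×C(6,2)=90, C(15,2)×C(9,2)=3,780.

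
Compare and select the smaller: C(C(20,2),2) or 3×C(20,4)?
3×C(20,4)

C(C(20,2),2)=17,955, 3×C(20,4)=14,535.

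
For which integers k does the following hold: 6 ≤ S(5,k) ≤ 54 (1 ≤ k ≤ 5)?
2, 3, 4

Working:
S(5,1)=1; S(5,2)=15; S(5,3)=25; S(5,4)=10; S(5,5)=1. So valid k = 2, 3, 4.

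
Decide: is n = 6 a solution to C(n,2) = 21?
No

Working:
C(6,2) = 6·5/2! = 30/2 = 15, which does not equal 21.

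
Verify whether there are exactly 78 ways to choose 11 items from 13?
True

Working:
C(13,11) = 78.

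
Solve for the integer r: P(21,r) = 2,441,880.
5

Reasoning: P(21,r) = 21·20·…·(21−r+1), a product of r factors. Multiplying down from 21: 21 = 21; 21·20 = 420; 21·20·19 = 7,980; 21·20·19·18 = 143,640; 21·20·19·18·17 = 2,441,880 ✓ (5 factors). So r = 5.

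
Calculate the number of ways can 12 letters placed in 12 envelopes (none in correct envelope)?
176,214,841

Reasoning: Using D(n) = (n-1)[D(n-1) + D(n-2)]:
D(12) = (12-1) × [D(11) + D(10)]
      = 11 × [14684570 + 1334961]
      = 11 × 16019531
      = 176,214,841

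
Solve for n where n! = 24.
4

Reasoning: n! is strictly increasing. 2! = 2, 3! = 6, 4! = 24 ✓. So n = 4.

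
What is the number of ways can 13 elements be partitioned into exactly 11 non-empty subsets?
2,431

This equals S(13,11), the Stirling number of the 2nd kind.
Using the Stirling recurrence: S(n,k) = k·S(n-1,k) + S(n-1,k-1)
S(13,11) = 11·S(12,11) + S(12,10)
         = 11·66 + 1705
         = 726 + 1705
         = 2,431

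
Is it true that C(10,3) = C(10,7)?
True

Symmetry C(n,k) = C(n,n-k): C(10,3) = 120 and C(10,7) = 120. Both sides agree, so the statement holds.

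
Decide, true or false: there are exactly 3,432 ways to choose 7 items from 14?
True

Explanation: C(14,7) = 3,432.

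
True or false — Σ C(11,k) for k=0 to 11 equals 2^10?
False

Solution: Binomial theorem: Σ C(11,k) = (1+1)^11 = 2^11 = 2,048; RHS 2^10 = 1,024.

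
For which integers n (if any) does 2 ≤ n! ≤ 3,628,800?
2, 3, 4, 5, 6, 7, 8, 9, 10

Explanation: n! is strictly increasing; 2! = 2 and 10! = 3,628,800, so valid n = 2, 3, 4, 5, 6, 7, 8, 9, 10.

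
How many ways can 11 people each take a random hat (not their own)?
14,684,570

Using D(n) = (n-1)[D(n-1) + D(n-2)]:
D(11) = (11-1) × [D(10) + D(9)]
      = 10 × [1334961 + 133496]
      = 10 × 1468457
      = 14,684,570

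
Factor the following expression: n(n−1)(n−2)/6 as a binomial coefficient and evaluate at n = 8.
C(n,3); C(8,3) = 56

Working:
n(n−1)(n−2)/6 = n!/(3!(n−3)!) = C(n,3). At n = 8: C(8,3) = 56.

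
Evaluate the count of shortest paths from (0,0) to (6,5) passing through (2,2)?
To (2,2): C(4,2)=6. From there: C(7,4)=35. Total: 210.

Answer: 210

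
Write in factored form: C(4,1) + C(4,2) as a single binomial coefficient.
By Pascal's identity: C(4,1) + C(4,2) = C(5,2) = 10.

Answer: C(5,2)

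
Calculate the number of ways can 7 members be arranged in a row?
5,040
Arrangements of 7 distinct objects: 7! = 5,040.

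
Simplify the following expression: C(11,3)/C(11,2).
3

Solution: C(n,k+1)/C(n,k) = (n−k)/(k+1). Here (11−2)/(2+1) = 9/3 = 3.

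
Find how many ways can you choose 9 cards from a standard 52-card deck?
3,679,075,400

Explanation: C(52,9) = 3,679,075,400.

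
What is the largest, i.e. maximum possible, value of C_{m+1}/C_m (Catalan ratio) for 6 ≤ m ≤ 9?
C_{m+1}/C_m = 2(2m+1)/(m+2), which increases with m. Maximum at m = 9: 2·19/11 = 38/11.

Answer: 38/11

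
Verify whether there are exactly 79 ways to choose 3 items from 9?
False

C(9,3) = 84 ≠ 79.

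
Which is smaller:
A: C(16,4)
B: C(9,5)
B

Working:
A=C(16,4)=1,820, B=C(9,5)=126.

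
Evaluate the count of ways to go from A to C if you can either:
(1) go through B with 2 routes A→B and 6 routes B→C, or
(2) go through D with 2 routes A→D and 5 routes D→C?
22

Reasoning: Route via B: 2×6=12. Route via D: 2×5=10. Total: 22.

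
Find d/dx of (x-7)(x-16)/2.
d/dx[(x-7)(x-16)] = (x-16) + (x-7) = 2x - 23. Dividing by 2 gives (2x - 23)/2.

Answer: (2x - 23)/2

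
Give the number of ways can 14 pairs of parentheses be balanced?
2,674,440

Working:
Using the Catalan number formula: C_n = C(2n, n) / (n+1)
C_14 = C(28, 14) / (14+1)
     = 40116600 / 15
     = 2,674,440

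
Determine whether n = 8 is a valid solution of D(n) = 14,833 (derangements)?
D(8) = (8-1)·[D(7) + D(6)] = 7·[1,854 + 265] = 14,833, which equals 14,833.

Answer: Yes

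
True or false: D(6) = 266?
Derangements of 6 elements: D(6) = (6-1)·[D(5) + D(4)] = 5·[44 + 9] = 265.

Answer: False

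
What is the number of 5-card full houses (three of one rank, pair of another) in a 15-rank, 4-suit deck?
5,040

Working:
Triple rank: 15. Triple suits: C(4,3)=4. Pair rank: 14. Pair suits: C(4,2)=6. Total: 5,040.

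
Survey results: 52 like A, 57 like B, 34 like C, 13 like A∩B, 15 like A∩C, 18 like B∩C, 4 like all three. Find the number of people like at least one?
|A∪B∪C| = 52+57+34-13-15-18+4 = 101.

Answer: 101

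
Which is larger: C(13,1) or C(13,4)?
C(13,1)=13, C(13,4)=715.

Answer: C(13,4)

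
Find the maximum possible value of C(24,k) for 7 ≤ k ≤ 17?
2,704,156

Explanation: C(24,k) is maximised at the centre of the row: C(24,12) = 2,704,156.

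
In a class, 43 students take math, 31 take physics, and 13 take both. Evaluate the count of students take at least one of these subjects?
61

Reasoning: |A∪B| = |A|+|B|-|A∩B| = 43+31-13 = 61.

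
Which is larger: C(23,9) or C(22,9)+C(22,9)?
C(22,9)+C(22,9)

Solution: C(23,9)=817,190; C(22,9)+C(22,9)=497,420+497,420=994,840.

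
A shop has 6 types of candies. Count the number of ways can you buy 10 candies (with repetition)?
Stars and bars: C(10+6-1, 10) = C(15, 10) = 3,003.
Final answer: 3,003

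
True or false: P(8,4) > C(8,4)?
True

Working:
P(8,4) = 1,680 and C(8,4) = 70; P(n,r) = r! × C(n,r) so P > C whenever r ≥ 2.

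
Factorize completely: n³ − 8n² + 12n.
n(n − 2)(n − 6)
n³ − 8n² + 12n = n(n² − 8n + 12) = n(n − 2)(n − 6).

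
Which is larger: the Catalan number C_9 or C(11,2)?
C_9
C_9 = C(18,9)/(9+1) = 48,620/10 = 4,862; C(11,2) = 55.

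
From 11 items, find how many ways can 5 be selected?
462
C(11,5) = 11! / (5! × (11-5)!)
         = 11! / (5! × 6!)
         = 462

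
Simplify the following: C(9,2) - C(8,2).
8

C(9,2) - C(8,2) = C(8,1) = 8.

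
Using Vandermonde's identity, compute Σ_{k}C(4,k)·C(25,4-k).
23,751
= C(4+25,4) = C(29,4) = 23,751.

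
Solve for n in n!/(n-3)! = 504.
9

Explanation: n!/(n-3)! = n×(n-1)×(n-2), a product of 3 consecutive integers ≈ (n−1)^3. 504^(1/3) + 1 ≈ 9.0; check n = 9: 9×8×7 = 504 ✓. So n = 9.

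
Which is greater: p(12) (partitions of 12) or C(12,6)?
Pentagonal recurrence p(n) = p(n−1) + p(n−2) − p(n−5) − p(n−7) + …: p(12) = p(11) + p(10) − p(7) − p(5) + p(0) = 56 + 42 − 15 − 7 + 1 = 77; C(12,6) = 924.

Answer: C(12,6)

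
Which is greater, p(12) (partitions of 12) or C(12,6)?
Pentagonal recurrence p(n) = p(n−1) + p(n−2) − p(n−5) − p(n−7) + …: p(12) = p(11) + p(10) − p(7) − p(5) + p(0) = 56 + 42 − 15 − 7 + 1 = 77; C(12,6) = 924.
Final answer: C(12,6)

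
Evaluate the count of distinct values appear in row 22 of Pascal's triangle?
12

Working:
Row 22 has entries C(22,0)..C(22,22); by symmetry C(22,k)=C(22,22-k), giving 12 distinct values.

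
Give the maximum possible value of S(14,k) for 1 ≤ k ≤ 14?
63,436,373

Solution: Row S(14,k) for k = 1..14 (via S(n,k) = k·S(n−1,k) + S(n−1,k−1)): 1, 8,191, 788,970, 10,391,745, 40,075,035, 63,436,373, 49,329,280, 20,912,320, 5,135,130, 752,752, 66,066, 3,367, 91, 1. The row is unimodal; maximum at k = 6: 63,436,373.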